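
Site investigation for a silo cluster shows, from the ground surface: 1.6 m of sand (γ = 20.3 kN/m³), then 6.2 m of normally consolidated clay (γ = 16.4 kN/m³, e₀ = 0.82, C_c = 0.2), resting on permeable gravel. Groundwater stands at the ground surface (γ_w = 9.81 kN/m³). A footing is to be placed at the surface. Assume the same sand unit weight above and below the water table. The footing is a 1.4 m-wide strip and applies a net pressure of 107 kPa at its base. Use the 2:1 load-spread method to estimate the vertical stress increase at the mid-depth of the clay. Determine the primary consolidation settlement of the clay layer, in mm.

Mid-depth of clay below the ground surface: z = 1.6 + 6.2/2 = 4.7 m.
Total vertical stress at mid-clay: σ_v = 20.3×1.6 + 16.4×3.1 = 83.32 kPa.
Pore pressure: u = 9.81×(4.7 − 0) = 46.107 kPa.
Initial effective stress: σ'_0 = σ_v − u = 83.32 − 46.107 = 37.213 kPa.
Stress increase at mid-clay by the 2:1 spreading method:
Δσ = qB/(B+z) = 107×1.4/(1.4+4.7) = 24.557 kPa
Final effective stress: σ'_f = σ'_0 + Δσ = 37.213 + 24.557 = 61.77 kPa.
Normally consolidated clay, so the full stress increment lies on the virgin compression line:
S_c = C_c·H/(1+e₀)·log₁₀(σ'_f/σ'_0) = 0.2×6.2/(1+0.82)×log₁₀(61.77/37.213)
    = 0.68132 × 0.22008 = 0.1499 m

S_c ≈ 150 mm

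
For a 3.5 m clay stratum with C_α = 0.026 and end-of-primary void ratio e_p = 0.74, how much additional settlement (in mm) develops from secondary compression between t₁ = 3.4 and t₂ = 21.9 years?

Secondary compression: S_s = C_α·H/(1+e_p)·log₁₀(t₂/t₁)
S_s = 0.026×3.5/(1+0.74)×log₁₀(21.9/3.4)
    = 0.0523 × 0.809 = 0.04231 m

S_s ≈ 42.3 mm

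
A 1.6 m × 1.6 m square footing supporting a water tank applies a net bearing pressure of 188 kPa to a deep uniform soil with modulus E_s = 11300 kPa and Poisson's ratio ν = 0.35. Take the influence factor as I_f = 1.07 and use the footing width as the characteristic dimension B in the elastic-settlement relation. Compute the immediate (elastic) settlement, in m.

Immediate (elastic) settlement: S_e = q·B·(1−ν²)/E_s · I_f.
S_e = 188 × 1.6 × (1 − 0.35²) / 11300 × 1.07
    = 188 × 1.6 × 0.8775 / 11300 × 1.07
    = 0.02499 m

S_e ≈ 0.025 m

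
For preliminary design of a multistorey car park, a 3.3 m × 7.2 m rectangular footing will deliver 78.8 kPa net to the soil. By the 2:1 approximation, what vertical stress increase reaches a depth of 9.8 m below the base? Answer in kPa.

Δσ_z ≈ 8.41 kPa

By the 2:1 method the load spreads at 1 horizontal : 2 vertical, so at depth z the loaded area has grown by z in each plan dimension:
Δσ = qBL/((B+z)(L+z)) = 78.8×3.3×7.2/((3.3+9.8)(7.2+9.8)) = 8.4072 kPa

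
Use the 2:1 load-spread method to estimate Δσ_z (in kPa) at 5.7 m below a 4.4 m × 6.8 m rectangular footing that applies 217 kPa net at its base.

By the 2:1 method the load spreads at 1 horizontal : 2 vertical, so at depth z the loaded area has grown by z in each plan dimension:
Δσ = qBL/((B+z)(L+z)) = 217×4.4×6.8/((4.4+5.7)(6.8+5.7)) = 51.427 kPa

Δσ_z ≈ 51.4 kPa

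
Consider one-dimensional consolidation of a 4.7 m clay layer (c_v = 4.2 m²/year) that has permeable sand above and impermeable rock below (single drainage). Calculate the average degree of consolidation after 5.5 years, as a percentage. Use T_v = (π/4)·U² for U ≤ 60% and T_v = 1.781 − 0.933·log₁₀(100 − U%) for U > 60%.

Drainage path length: H_d = H = 4.7 m (single drainage).
T_v = c_v·t/H_d² = 4.2×5.5/4.7² = 1.0457.
T_v = 1.0457 corresponds to the U > 60% branch:
U = 1 − 10^((1.781 − T_v)/0.933)/100 = 0.9386

U ≈ 93.9 %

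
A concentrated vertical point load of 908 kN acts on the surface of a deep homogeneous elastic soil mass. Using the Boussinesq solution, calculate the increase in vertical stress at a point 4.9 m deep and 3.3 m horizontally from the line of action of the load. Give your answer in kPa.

Δσ_z ≈ 7.09 kPa

Boussinesq vertical stress below a point load on an elastic half-space:
Δσ_z = 3P/(2πz²) · [1 + (r/z)²]^(−5/2)
r/z = 3.3/4.9 = 0.67347; [1+(r/z)²]^(−5/2) = 0.39257.
Δσ_z = 3×908/(2π×4.9²) × 0.39257 = 18.057 × 0.39257 = 7.089 kPa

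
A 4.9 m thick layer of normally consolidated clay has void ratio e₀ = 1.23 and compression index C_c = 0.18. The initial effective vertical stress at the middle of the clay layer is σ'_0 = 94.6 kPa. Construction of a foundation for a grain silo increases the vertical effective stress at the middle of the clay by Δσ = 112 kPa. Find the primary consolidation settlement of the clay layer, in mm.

S_c ≈ 134 mm

Final effective stress: σ'_f = σ'_0 + Δσ = 94.6 + 112 = 206.6 kPa.
Normally consolidated clay, so the full stress increment lies on the virgin compression line:
S_c = C_c·H/(1+e₀)·log₁₀(σ'_f/σ'_0) = 0.18×4.9/(1+1.23)×log₁₀(206.6/94.6)
    = 0.39552 × 0.33924 = 0.1342 m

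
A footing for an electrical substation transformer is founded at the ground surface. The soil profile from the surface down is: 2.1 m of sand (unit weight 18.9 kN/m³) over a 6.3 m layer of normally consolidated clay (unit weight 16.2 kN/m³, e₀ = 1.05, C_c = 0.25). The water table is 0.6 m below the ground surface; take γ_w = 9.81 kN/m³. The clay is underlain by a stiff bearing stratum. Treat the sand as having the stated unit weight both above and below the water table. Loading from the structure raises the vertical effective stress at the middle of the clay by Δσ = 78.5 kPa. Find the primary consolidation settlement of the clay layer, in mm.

Mid-depth of clay below the ground surface: z = 2.1 + 6.3/2 = 5.25 m.
Total vertical stress at mid-clay: σ_v = 18.9×2.1 + 16.2×3.15 = 90.72 kPa.
Pore pressure: u = 9.81×(5.25 − 0.6) = 45.617 kPa.
Initial effective stress: σ'_0 = σ_v − u = 90.72 − 45.617 = 45.103 kPa.
Final effective stress: σ'_f = σ'_0 + Δσ = 45.103 + 78.5 = 123.6 kPa.
Normally consolidated clay, so the full stress increment lies on the virgin compression line:
S_c = C_c·H/(1+e₀)·log₁₀(σ'_f/σ'_0) = 0.25×6.3/(1+1.05)×log₁₀(123.6/45.103)
    = 0.76829 × 0.43781 = 0.3364 m

S_c ≈ 336 mm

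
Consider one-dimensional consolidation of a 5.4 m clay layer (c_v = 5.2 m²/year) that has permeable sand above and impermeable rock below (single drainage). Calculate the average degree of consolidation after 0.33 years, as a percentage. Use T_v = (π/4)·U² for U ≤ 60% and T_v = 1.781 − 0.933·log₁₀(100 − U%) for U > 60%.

U ≈ 27.4 %

Drainage path length: H_d = H = 5.4 m (single drainage).
T_v = c_v·t/H_d² = 5.2×0.33/5.4² = 0.058848.
T_v = 0.058848 corresponds to the U ≤ 60% branch:
U = √(4T_v/π) = 0.2737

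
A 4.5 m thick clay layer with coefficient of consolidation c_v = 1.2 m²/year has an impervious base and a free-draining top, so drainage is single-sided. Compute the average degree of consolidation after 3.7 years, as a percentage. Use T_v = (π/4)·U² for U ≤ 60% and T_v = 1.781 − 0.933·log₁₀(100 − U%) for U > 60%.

Drainage path length: H_d = H = 4.5 m (single drainage).
T_v = c_v·t/H_d² = 1.2×3.7/4.5² = 0.21926.
T_v = 0.21926 corresponds to the U ≤ 60% branch:
U = √(4T_v/π) = 0.5284

U ≈ 52.8 %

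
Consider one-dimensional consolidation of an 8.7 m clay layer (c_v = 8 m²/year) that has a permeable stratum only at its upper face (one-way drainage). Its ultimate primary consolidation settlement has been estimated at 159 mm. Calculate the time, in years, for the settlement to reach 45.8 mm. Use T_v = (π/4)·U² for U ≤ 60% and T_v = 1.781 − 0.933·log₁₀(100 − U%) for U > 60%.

t ≈ 0.617 years

Drainage path length: H_d = H = 8.7 m (single drainage).
U = S(t)/S_ult = 45.8/159 = 0.2881.
U ≤ 60%: T_v = (π/4)·U² = (π/4)×0.28805² = 0.065167.
t = T_v·H_d²/c_v = 0.065167×8.7²/8 = 0.6166 years.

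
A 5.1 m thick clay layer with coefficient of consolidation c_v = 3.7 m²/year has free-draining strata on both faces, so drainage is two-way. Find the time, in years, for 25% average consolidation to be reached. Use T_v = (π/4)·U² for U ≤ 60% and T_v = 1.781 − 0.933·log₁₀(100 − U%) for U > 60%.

Drainage path length: H_d = H/2 = 2.55 m (double drainage).
U ≤ 60%: T_v = (π/4)·U² = (π/4)×0.25² = 0.049087.
t = T_v·H_d²/c_v = 0.049087×2.55²/3.7 = 0.08627 years.

t ≈ 0.0863 years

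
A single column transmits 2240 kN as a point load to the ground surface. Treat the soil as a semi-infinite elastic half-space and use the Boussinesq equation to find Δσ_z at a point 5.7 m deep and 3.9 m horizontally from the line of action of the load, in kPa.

Δσ_z ≈ 12.6 kPa

Boussinesq vertical stress below a point load on an elastic half-space:
Δσ_z = 3P/(2πz²) · [1 + (r/z)²]^(−5/2)
r/z = 3.9/5.7 = 0.68421; [1+(r/z)²]^(−5/2) = 0.38289.
Δσ_z = 3×2240/(2π×5.7²) × 0.38289 = 32.918 × 0.38289 = 12.6 kPa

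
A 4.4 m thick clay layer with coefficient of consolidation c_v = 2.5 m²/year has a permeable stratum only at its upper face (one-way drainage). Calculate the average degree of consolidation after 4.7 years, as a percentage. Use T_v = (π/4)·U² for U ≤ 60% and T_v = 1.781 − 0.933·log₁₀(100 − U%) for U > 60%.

U ≈ 81.9 %

Drainage path length: H_d = H = 4.4 m (single drainage).
T_v = c_v·t/H_d² = 2.5×4.7/4.4² = 0.60692.
T_v = 0.60692 corresponds to the U > 60% branch:
U = 1 − 10^((1.781 − T_v)/0.933)/100 = 0.8187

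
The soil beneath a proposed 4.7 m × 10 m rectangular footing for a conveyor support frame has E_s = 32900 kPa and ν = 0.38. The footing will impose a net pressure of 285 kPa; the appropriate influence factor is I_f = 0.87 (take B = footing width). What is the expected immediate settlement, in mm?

Immediate (elastic) settlement: S_e = q·B·(1−ν²)/E_s · I_f.
S_e = 285 × 4.7 × (1 − 0.38²) / 32900 × 0.87
    = 285 × 4.7 × 0.8556 / 32900 × 0.87
    = 0.03031 m = 30.31 mm

S_e ≈ 30.3 mm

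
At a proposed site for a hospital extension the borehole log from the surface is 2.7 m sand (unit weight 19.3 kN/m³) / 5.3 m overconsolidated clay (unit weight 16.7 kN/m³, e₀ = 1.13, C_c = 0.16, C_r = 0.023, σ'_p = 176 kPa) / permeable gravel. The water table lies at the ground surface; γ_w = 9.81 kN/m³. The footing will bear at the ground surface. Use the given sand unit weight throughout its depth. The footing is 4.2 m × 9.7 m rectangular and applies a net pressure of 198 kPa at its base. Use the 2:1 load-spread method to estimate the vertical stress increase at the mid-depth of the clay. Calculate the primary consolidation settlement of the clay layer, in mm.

Mid-depth of clay below the ground surface: z = 2.7 + 5.3/2 = 5.35 m.
Total vertical stress at mid-clay: σ_v = 19.3×2.7 + 16.7×2.65 = 96.365 kPa.
Pore pressure: u = 9.81×(5.35 − 0) = 52.483 kPa.
Initial effective stress: σ'_0 = σ_v − u = 96.365 − 52.483 = 43.882 kPa.
Stress increase at mid-clay by the 2:1 spreading method:
Δσ = qBL/((B+z)(L+z)) = 198×4.2×9.7/((4.2+5.35)(9.7+5.35)) = 56.124 kPa
Final effective stress: σ'_f = 43.882 + 56.124 = 100.01 kPa.
σ'_f = 100.01 ≤ σ'_p = 176 kPa, so the clay remains overconsolidated and only the recompression index applies:
S_c = C_r·H/(1+e₀)·log₁₀(σ'_f/σ'_0) = 0.023×5.3/2.13×log₁₀(100.01/43.882)
    = 0.057231 × 0.35776 = 0.02047 m

S_c ≈ 20.5 mm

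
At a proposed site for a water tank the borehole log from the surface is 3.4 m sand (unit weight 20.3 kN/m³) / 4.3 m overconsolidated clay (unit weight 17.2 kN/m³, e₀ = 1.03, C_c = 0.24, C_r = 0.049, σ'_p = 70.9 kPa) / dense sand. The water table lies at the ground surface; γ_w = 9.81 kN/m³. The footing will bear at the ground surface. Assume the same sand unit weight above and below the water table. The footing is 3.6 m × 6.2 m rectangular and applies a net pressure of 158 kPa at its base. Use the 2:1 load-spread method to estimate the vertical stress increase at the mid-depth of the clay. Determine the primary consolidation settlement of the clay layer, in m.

S_c ≈ 0.0527 m

Mid-depth of clay below the ground surface: z = 3.4 + 4.3/2 = 5.55 m.
Total vertical stress at mid-clay: σ_v = 20.3×3.4 + 17.2×2.15 = 106 kPa.
Pore pressure: u = 9.81×(5.55 − 0) = 54.446 kPa.
Initial effective stress: σ'_0 = σ_v − u = 106 − 54.446 = 51.554 kPa.
Stress increase at mid-clay by the 2:1 spreading method:
Δσ = qBL/((B+z)(L+z)) = 158×3.6×6.2/((3.6+5.55)(6.2+5.55)) = 32.801 kPa
Final effective stress: σ'_f = 51.554 + 32.801 = 84.355 kPa.
σ'_f = 84.355 > σ'_p = 70.9 kPa, so the stress path crosses the preconsolidation pressure — recompression up to σ'_p, then virgin compression beyond:
S_c = H/(1+e₀)·[C_r·log₁₀(σ'_p/σ'_0) + C_c·log₁₀(σ'_f/σ'_p)]
    = 4.3/2.03 × [0.049×log₁₀(70.9/51.554) + 0.24×log₁₀(84.355/70.9)]
    = 2.1182 × [0.0067808 + 0.018112] = 0.05273 m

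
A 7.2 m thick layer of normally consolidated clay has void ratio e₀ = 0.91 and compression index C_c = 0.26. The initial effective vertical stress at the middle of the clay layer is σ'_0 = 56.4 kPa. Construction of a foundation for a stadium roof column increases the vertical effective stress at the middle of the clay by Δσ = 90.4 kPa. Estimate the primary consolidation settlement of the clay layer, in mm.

S_c ≈ 407 mm

Final effective stress: σ'_f = σ'_0 + Δσ = 56.4 + 90.4 = 146.8 kPa.
Normally consolidated clay, so the full stress increment lies on the virgin compression line:
S_c = C_c·H/(1+e₀)·log₁₀(σ'_f/σ'_0) = 0.26×7.2/(1+0.91)×log₁₀(146.8/56.4)
    = 0.9801 × 0.41545 = 0.4072 m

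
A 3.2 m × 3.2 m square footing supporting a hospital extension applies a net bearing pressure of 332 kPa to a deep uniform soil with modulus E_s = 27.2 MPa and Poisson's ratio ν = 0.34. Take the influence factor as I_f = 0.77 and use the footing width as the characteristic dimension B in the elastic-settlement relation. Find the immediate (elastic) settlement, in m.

S_e ≈ 0.0266 m

Immediate (elastic) settlement: S_e = q·B·(1−ν²)/E_s · I_f.
E_s = 27.2 MPa = 27200 kPa.
S_e = 332 × 3.2 × (1 − 0.34²) / 27200 × 0.77
    = 332 × 3.2 × 0.8844 / 27200 × 0.77
    = 0.0266 m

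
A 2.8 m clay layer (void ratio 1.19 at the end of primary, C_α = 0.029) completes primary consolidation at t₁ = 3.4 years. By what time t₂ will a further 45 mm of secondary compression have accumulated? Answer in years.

t₂ ≈ 55.6 years

S_s = C_α·H/(1+e_p)·log₁₀(t₂/t₁) ⇒ log₁₀(t₂/t₁) = S_s·(1+e_p)/(C_α·H).
log₁₀(t₂/t₁) = 0.045 × (1+1.19) / (0.029×2.8) = 1.214
t₂ = t₁ × 10^1.214 = 3.4 × 16.36 = 55.61 years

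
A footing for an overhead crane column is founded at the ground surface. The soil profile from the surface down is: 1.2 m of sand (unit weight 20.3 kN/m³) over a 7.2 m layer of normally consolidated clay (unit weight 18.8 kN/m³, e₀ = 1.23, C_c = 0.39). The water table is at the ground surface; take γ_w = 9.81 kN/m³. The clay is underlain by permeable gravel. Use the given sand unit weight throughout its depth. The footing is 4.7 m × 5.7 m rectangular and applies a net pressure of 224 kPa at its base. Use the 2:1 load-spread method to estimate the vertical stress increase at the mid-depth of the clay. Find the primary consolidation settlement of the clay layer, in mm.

S_c ≈ 465 mm

Mid-depth of clay below the ground surface: z = 1.2 + 7.2/2 = 4.8 m.
Total vertical stress at mid-clay: σ_v = 20.3×1.2 + 18.8×3.6 = 92.04 kPa.
Pore pressure: u = 9.81×(4.8 − 0) = 47.088 kPa.
Initial effective stress: σ'_0 = σ_v − u = 92.04 − 47.088 = 44.952 kPa.
Stress increase at mid-clay by the 2:1 spreading method:
Δσ = qBL/((B+z)(L+z)) = 224×4.7×5.7/((4.7+4.8)(5.7+4.8)) = 60.16 kPa
Final effective stress: σ'_f = σ'_0 + Δσ = 44.952 + 60.16 = 105.11 kPa.
Normally consolidated clay, so the full stress increment lies on the virgin compression line:
S_c = C_c·H/(1+e₀)·log₁₀(σ'_f/σ'_0) = 0.39×7.2/(1+1.23)×log₁₀(105.11/44.952)
    = 1.2592 × 0.3689 = 0.4645 m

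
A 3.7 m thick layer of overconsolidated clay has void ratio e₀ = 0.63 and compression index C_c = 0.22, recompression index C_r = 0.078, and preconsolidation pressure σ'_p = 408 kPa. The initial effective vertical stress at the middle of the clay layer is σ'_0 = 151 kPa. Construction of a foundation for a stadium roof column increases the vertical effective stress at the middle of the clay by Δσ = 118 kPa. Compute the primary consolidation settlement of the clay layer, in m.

S_c ≈ 0.0444 m

Final effective stress: σ'_f = 151 + 118 = 269 kPa.
σ'_f = 269 ≤ σ'_p = 408 kPa, so the clay remains overconsolidated and only the recompression index applies:
S_c = C_r·H/(1+e₀)·log₁₀(σ'_f/σ'_0) = 0.078×3.7/1.63×log₁₀(269/151)
    = 0.17705 × 0.25078 = 0.0444 m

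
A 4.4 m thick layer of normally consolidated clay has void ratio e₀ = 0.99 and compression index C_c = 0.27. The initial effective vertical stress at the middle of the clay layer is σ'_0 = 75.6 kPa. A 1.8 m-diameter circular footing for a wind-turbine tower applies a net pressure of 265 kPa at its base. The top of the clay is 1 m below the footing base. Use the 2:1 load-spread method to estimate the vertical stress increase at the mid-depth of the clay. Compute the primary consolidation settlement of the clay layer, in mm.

Mid-depth of clay below the footing base: z = 1 + 4.4/2 = 3.2 m.
Stress increase at mid-clay by the 2:1 spreading method:
Δσ ≈ qD²/(D+z)² = 265×1.8²/(1.8+3.2)² = 34.344 kPa
Final effective stress: σ'_f = σ'_0 + Δσ = 75.6 + 34.344 = 109.94 kPa.
Normally consolidated clay, so the full stress increment lies on the virgin compression line:
S_c = C_c·H/(1+e₀)·log₁₀(σ'_f/σ'_0) = 0.27×4.4/(1+0.99)×log₁₀(109.94/75.6)
    = 0.59698 × 0.16263 = 0.09709 m

S_c ≈ 97.1 mm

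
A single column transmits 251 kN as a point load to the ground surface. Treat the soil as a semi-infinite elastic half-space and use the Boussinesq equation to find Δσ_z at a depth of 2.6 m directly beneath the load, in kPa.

Boussinesq vertical stress below a point load on an elastic half-space:
Δσ_z = 3P/(2πz²) · [1 + (r/z)²]^(−5/2)
r/z = 0/2.6 = 0; [1+(r/z)²]^(−5/2) = 1.
Δσ_z = 3×251/(2π×2.6²) × 1 = 17.728 × 1 = 17.73 kPa

Δσ_z ≈ 17.7 kPa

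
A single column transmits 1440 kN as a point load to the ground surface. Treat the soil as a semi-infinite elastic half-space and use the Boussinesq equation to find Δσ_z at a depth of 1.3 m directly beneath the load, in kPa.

Boussinesq vertical stress below a point load on an elastic half-space:
Δσ_z = 3P/(2πz²) · [1 + (r/z)²]^(−5/2)
r/z = 0/1.3 = 0; [1+(r/z)²]^(−5/2) = 1.
Δσ_z = 3×1440/(2π×1.3²) × 1 = 406.83 × 1 = 406.8 kPa

Δσ_z ≈ 407 kPa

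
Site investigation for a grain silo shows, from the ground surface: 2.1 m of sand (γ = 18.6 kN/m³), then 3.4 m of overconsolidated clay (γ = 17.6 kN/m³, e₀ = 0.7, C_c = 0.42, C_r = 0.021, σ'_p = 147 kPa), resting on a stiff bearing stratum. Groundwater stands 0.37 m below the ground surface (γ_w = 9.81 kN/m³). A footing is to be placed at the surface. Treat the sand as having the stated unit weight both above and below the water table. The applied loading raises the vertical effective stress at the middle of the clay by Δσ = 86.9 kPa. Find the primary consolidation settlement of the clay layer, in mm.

S_c ≈ 22.6 mm

Mid-depth of clay below the ground surface: z = 2.1 + 3.4/2 = 3.8 m.
Total vertical stress at mid-clay: σ_v = 18.6×2.1 + 17.6×1.7 = 68.98 kPa.
Pore pressure: u = 9.81×(3.8 − 0.37) = 33.648 kPa.
Initial effective stress: σ'_0 = σ_v − u = 68.98 − 33.648 = 35.332 kPa.
Final effective stress: σ'_f = 35.332 + 86.9 = 122.23 kPa.
σ'_f = 122.23 ≤ σ'_p = 147 kPa, so the clay remains overconsolidated and only the recompression index applies:
S_c = C_r·H/(1+e₀)·log₁₀(σ'_f/σ'_0) = 0.021×3.4/1.7×log₁₀(122.23/35.332)
    = 0.042 × 0.53901 = 0.02264 m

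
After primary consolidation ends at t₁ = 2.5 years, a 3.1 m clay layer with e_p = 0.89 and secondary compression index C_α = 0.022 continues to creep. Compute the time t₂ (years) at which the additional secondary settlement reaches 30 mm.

S_s = C_α·H/(1+e_p)·log₁₀(t₂/t₁) ⇒ log₁₀(t₂/t₁) = S_s·(1+e_p)/(C_α·H).
log₁₀(t₂/t₁) = 0.03 × (1+0.89) / (0.022×3.1) = 0.8314
t₂ = t₁ × 10^0.8314 = 2.5 × 6.782 = 16.96 years

t₂ ≈ 17 years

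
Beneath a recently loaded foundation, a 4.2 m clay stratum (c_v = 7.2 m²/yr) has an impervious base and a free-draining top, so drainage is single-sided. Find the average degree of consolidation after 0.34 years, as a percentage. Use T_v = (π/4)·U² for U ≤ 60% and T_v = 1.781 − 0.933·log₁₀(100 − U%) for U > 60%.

Drainage path length: H_d = H = 4.2 m (single drainage).
T_v = c_v·t/H_d² = 7.2×0.34/4.2² = 0.13878.
T_v = 0.13878 corresponds to the U ≤ 60% branch:
U = √(4T_v/π) = 0.4204

U ≈ 42 %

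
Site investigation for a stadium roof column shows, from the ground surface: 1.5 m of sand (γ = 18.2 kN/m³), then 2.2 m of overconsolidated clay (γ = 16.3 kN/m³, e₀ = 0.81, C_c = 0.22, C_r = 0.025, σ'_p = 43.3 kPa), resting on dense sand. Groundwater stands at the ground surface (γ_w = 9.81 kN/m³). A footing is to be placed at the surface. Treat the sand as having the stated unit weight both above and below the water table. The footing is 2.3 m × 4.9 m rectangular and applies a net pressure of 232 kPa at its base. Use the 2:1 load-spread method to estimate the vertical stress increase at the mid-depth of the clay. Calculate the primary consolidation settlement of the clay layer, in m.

Mid-depth of clay below the ground surface: z = 1.5 + 2.2/2 = 2.6 m.
Total vertical stress at mid-clay: σ_v = 18.2×1.5 + 16.3×1.1 = 45.23 kPa.
Pore pressure: u = 9.81×(2.6 − 0) = 25.506 kPa.
Initial effective stress: σ'_0 = σ_v − u = 45.23 − 25.506 = 19.724 kPa.
Stress increase at mid-clay by the 2:1 spreading method:
Δσ = qBL/((B+z)(L+z)) = 232×2.3×4.9/((2.3+2.6)(4.9+2.6)) = 71.147 kPa
Final effective stress: σ'_f = 19.724 + 71.147 = 90.871 kPa.
σ'_f = 90.871 > σ'_p = 43.3 kPa, so the stress path crosses the preconsolidation pressure — recompression up to σ'_p, then virgin compression beyond:
S_c = H/(1+e₀)·[C_r·log₁₀(σ'_p/σ'_0) + C_c·log₁₀(σ'_f/σ'_p)]
    = 2.2/1.81 × [0.025×log₁₀(43.3/19.724) + 0.22×log₁₀(90.871/43.3)]
    = 1.2155 × [0.0085373 + 0.070826] = 0.09647 m

S_c ≈ 0.0965 m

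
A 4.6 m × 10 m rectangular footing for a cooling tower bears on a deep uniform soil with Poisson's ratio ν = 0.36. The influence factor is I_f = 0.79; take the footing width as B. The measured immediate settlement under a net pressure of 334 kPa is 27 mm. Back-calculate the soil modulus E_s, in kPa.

S_e = q·B·(1−ν²)/E_s · I_f  ⇒  E_s = q·B·(1−ν²)·I_f / S_e.
E_s = 334 × 4.6 × 0.8704 × 0.79 / 0.027 = 39130 kPa

E_s ≈ 39100 kPa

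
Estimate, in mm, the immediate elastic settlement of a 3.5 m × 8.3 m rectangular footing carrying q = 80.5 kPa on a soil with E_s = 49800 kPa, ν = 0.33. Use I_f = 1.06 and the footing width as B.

S_e ≈ 5.34 mm

Immediate (elastic) settlement: S_e = q·B·(1−ν²)/E_s · I_f.
S_e = 80.5 × 3.5 × (1 − 0.33²) / 49800 × 1.06
    = 80.5 × 3.5 × 0.8911 / 49800 × 1.06
    = 0.005344 m = 5.344 mm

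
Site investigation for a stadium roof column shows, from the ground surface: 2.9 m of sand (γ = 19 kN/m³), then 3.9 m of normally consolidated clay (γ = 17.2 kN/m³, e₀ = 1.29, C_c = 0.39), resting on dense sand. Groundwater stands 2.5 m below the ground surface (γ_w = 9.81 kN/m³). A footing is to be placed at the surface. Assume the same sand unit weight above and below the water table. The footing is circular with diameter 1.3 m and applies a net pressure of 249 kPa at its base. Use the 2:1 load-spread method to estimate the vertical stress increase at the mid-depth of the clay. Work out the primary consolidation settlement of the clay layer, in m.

Mid-depth of clay below the ground surface: z = 2.9 + 3.9/2 = 4.85 m.
Total vertical stress at mid-clay: σ_v = 19×2.9 + 17.2×1.95 = 88.64 kPa.
Pore pressure: u = 9.81×(4.85 − 2.5) = 23.054 kPa.
Initial effective stress: σ'_0 = σ_v − u = 88.64 − 23.054 = 65.586 kPa.
Stress increase at mid-clay by the 2:1 spreading method:
Δσ ≈ qD²/(D+z)² = 249×1.3²/(1.3+4.85)² = 11.126 kPa
Final effective stress: σ'_f = σ'_0 + Δσ = 65.586 + 11.126 = 76.712 kPa.
Normally consolidated clay, so the full stress increment lies on the virgin compression line:
S_c = C_c·H/(1+e₀)·log₁₀(σ'_f/σ'_0) = 0.39×3.9/(1+1.29)×log₁₀(76.712/65.586)
    = 0.66419 × 0.068052 = 0.0452 m

S_c ≈ 0.0452 m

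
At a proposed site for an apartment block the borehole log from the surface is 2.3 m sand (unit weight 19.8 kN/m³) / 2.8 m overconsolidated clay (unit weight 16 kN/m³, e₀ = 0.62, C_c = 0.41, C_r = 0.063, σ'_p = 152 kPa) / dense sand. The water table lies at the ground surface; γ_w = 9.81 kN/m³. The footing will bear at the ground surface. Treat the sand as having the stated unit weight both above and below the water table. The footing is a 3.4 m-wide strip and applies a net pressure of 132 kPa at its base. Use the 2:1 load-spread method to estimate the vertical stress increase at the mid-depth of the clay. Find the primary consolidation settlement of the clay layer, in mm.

S_c ≈ 51.9 mm

Mid-depth of clay below the ground surface: z = 2.3 + 2.8/2 = 3.7 m.
Total vertical stress at mid-clay: σ_v = 19.8×2.3 + 16×1.4 = 67.94 kPa.
Pore pressure: u = 9.81×(3.7 − 0) = 36.297 kPa.
Initial effective stress: σ'_0 = σ_v − u = 67.94 − 36.297 = 31.643 kPa.
Stress increase at mid-clay by the 2:1 spreading method:
Δσ = qB/(B+z) = 132×3.4/(3.4+3.7) = 63.211 kPa
Final effective stress: σ'_f = 31.643 + 63.211 = 94.854 kPa.
σ'_f = 94.854 ≤ σ'_p = 152 kPa, so the clay remains overconsolidated and only the recompression index applies:
S_c = C_r·H/(1+e₀)·log₁₀(σ'_f/σ'_0) = 0.063×2.8/1.62×log₁₀(94.854/31.643)
    = 0.10889 × 0.47678 = 0.05192 m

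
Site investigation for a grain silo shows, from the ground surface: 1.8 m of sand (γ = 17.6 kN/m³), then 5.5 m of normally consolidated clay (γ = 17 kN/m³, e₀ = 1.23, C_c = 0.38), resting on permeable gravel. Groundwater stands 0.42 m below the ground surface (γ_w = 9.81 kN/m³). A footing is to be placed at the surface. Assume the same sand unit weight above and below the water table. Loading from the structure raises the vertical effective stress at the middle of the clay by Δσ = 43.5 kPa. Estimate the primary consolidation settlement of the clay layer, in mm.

Mid-depth of clay below the ground surface: z = 1.8 + 5.5/2 = 4.55 m.
Total vertical stress at mid-clay: σ_v = 17.6×1.8 + 17×2.75 = 78.43 kPa.
Pore pressure: u = 9.81×(4.55 − 0.42) = 40.515 kPa.
Initial effective stress: σ'_0 = σ_v − u = 78.43 − 40.515 = 37.915 kPa.
Final effective stress: σ'_f = σ'_0 + Δσ = 37.915 + 43.5 = 81.415 kPa.
Normally consolidated clay, so the full stress increment lies on the virgin compression line:
S_c = C_c·H/(1+e₀)·log₁₀(σ'_f/σ'_0) = 0.38×5.5/(1+1.23)×log₁₀(81.415/37.915)
    = 0.93722 × 0.33189 = 0.3111 m

S_c ≈ 311 mm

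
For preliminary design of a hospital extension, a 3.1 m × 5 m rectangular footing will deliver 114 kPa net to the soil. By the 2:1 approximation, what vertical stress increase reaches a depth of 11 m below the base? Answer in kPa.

By the 2:1 method the load spreads at 1 horizontal : 2 vertical, so at depth z the loaded area has grown by z in each plan dimension:
Δσ = qBL/((B+z)(L+z)) = 114×3.1×5/((3.1+11)(5+11)) = 7.8324 kPa

Δσ_z ≈ 7.83 kPa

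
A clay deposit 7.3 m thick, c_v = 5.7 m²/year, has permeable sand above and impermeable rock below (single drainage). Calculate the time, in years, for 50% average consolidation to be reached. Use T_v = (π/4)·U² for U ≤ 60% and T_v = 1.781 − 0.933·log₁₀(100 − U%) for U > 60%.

Drainage path length: H_d = H = 7.3 m (single drainage).
U ≤ 60%: T_v = (π/4)·U² = (π/4)×0.5² = 0.19635.
t = T_v·H_d²/c_v = 0.19635×7.3²/5.7 = 1.836 years.

t ≈ 1.84 years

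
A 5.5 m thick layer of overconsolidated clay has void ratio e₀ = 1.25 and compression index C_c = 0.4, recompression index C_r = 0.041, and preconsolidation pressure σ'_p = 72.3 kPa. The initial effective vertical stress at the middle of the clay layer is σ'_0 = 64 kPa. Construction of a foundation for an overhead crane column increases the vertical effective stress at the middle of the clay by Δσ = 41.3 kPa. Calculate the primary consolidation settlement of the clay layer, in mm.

Final effective stress: σ'_f = 64 + 41.3 = 105.3 kPa.
σ'_f = 105.3 > σ'_p = 72.3 kPa, so the stress path crosses the preconsolidation pressure — recompression up to σ'_p, then virgin compression beyond:
S_c = H/(1+e₀)·[C_r·log₁₀(σ'_p/σ'_0) + C_c·log₁₀(σ'_f/σ'_p)]
    = 5.5/2.25 × [0.041×log₁₀(72.3/64) + 0.4×log₁₀(105.3/72.3)]
    = 2.4444 × [0.0021713 + 0.065316] = 0.165 m

S_c ≈ 165 mm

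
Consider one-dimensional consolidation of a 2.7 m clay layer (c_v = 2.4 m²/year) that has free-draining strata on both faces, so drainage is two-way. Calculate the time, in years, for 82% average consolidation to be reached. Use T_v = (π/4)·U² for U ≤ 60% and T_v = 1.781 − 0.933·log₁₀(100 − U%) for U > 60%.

Drainage path length: H_d = H/2 = 1.35 m (double drainage).
U > 60%: T_v = 1.781 − 0.933·log₁₀(100 − 82) = 0.60983.
t = T_v·H_d²/c_v = 0.60983×1.35²/2.4 = 0.4631 years.

t ≈ 0.463 years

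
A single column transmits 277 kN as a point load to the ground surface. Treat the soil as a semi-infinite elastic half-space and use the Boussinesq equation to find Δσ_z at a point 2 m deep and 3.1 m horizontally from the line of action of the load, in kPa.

Boussinesq vertical stress below a point load on an elastic half-space:
Δσ_z = 3P/(2πz²) · [1 + (r/z)²]^(−5/2)
r/z = 3.1/2 = 1.55; [1+(r/z)²]^(−5/2) = 0.046828.
Δσ_z = 3×277/(2π×2²) × 0.046828 = 33.064 × 0.046828 = 1.548 kPa

Δσ_z ≈ 1.55 kPa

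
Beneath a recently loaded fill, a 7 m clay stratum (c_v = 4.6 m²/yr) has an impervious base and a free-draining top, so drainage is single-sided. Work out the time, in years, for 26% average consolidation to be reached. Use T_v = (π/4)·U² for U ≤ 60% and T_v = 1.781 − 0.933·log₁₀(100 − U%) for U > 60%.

Drainage path length: H_d = H = 7 m (single drainage).
U ≤ 60%: T_v = (π/4)·U² = (π/4)×0.26² = 0.053093.
t = T_v·H_d²/c_v = 0.053093×7²/4.6 = 0.5656 years.

t ≈ 0.566 years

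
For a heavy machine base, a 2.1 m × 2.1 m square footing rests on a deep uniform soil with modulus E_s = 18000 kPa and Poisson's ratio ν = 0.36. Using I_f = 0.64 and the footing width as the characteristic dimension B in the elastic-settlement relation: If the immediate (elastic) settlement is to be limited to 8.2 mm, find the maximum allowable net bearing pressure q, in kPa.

S_e = q·B·(1−ν²)/E_s · I_f  ⇒  q = S_e·E_s / (B·(1−ν²)·I_f).
q = 0.0082 × 18000 / (2.1 × 0.8704 × 0.64) = 126.2 kPa

q ≈ 126 kPa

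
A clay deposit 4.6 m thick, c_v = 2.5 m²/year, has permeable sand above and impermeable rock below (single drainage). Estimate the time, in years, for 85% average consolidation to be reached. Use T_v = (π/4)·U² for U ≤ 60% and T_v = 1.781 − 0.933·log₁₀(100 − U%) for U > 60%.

Drainage path length: H_d = H = 4.6 m (single drainage).
U > 60%: T_v = 1.781 − 0.933·log₁₀(100 − 85) = 0.68371.
t = T_v·H_d²/c_v = 0.68371×4.6²/2.5 = 5.787 years.

t ≈ 5.79 years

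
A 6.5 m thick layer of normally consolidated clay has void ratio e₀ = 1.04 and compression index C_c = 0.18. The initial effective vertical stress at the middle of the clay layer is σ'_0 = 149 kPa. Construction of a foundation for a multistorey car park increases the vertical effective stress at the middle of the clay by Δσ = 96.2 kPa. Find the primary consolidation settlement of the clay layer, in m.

S_c ≈ 0.124 m

Final effective stress: σ'_f = σ'_0 + Δσ = 149 + 96.2 = 245.2 kPa.
Normally consolidated clay, so the full stress increment lies on the virgin compression line:
S_c = C_c·H/(1+e₀)·log₁₀(σ'_f/σ'_0) = 0.18×6.5/(1+1.04)×log₁₀(245.2/149)
    = 0.57353 × 0.21633 = 0.1241 m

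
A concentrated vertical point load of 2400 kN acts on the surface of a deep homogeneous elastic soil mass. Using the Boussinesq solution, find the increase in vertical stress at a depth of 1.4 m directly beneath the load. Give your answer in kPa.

Δσ_z ≈ 585 kPa

Boussinesq vertical stress below a point load on an elastic half-space:
Δσ_z = 3P/(2πz²) · [1 + (r/z)²]^(−5/2)
r/z = 0/1.4 = 0; [1+(r/z)²]^(−5/2) = 1.
Δσ_z = 3×2400/(2π×1.4²) × 1 = 584.65 × 1 = 584.6 kPa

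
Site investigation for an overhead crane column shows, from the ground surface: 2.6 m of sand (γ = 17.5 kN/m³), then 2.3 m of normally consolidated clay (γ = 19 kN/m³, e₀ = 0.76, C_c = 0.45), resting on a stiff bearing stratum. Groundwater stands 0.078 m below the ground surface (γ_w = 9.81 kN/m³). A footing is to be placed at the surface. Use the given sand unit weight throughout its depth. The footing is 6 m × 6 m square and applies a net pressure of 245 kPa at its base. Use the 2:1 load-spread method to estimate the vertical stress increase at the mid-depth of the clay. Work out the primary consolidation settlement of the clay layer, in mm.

Mid-depth of clay below the ground surface: z = 2.6 + 2.3/2 = 3.75 m.
Total vertical stress at mid-clay: σ_v = 17.5×2.6 + 19×1.15 = 67.35 kPa.
Pore pressure: u = 9.81×(3.75 − 0.078) = 36.022 kPa.
Initial effective stress: σ'_0 = σ_v − u = 67.35 − 36.022 = 31.328 kPa.
Stress increase at mid-clay by the 2:1 spreading method:
Δσ = qBL/((B+z)(L+z)) = 245×6×6/((6+3.75)(6+3.75)) = 92.781 kPa
Final effective stress: σ'_f = σ'_0 + Δσ = 31.328 + 92.781 = 124.11 kPa.
Normally consolidated clay, so the full stress increment lies on the virgin compression line:
S_c = C_c·H/(1+e₀)·log₁₀(σ'_f/σ'_0) = 0.45×2.3/(1+0.76)×log₁₀(124.11/31.328)
    = 0.58807 × 0.59787 = 0.3516 m

S_c ≈ 352 mm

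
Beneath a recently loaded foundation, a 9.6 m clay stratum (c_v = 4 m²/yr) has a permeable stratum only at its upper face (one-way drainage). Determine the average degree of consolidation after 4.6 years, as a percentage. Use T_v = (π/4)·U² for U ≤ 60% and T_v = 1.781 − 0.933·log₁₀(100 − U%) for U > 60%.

Drainage path length: H_d = H = 9.6 m (single drainage).
T_v = c_v·t/H_d² = 4×4.6/9.6² = 0.19965.
T_v = 0.19965 corresponds to the U ≤ 60% branch:
U = √(4T_v/π) = 0.5042

U ≈ 50.4 %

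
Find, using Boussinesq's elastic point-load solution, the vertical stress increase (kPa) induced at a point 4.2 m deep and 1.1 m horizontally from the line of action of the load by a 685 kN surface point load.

Boussinesq vertical stress below a point load on an elastic half-space:
Δσ_z = 3P/(2πz²) · [1 + (r/z)²]^(−5/2)
r/z = 1.1/4.2 = 0.2619; [1+(r/z)²]^(−5/2) = 0.84717.
Δσ_z = 3×685/(2π×4.2²) × 0.84717 = 18.541 × 0.84717 = 15.71 kPa

Δσ_z ≈ 15.7 kPa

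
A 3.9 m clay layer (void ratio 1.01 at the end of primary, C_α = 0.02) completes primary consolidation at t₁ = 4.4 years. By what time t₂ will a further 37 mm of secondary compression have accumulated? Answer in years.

t₂ ≈ 39.5 years

S_s = C_α·H/(1+e_p)·log₁₀(t₂/t₁) ⇒ log₁₀(t₂/t₁) = S_s·(1+e_p)/(C_α·H).
log₁₀(t₂/t₁) = 0.037 × (1+1.01) / (0.02×3.9) = 0.9535
t₂ = t₁ × 10^0.9535 = 4.4 × 8.984 = 39.53 years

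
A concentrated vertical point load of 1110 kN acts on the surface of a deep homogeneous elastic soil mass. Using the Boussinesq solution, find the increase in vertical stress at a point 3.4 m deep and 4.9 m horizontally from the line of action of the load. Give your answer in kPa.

Boussinesq vertical stress below a point load on an elastic half-space:
Δσ_z = 3P/(2πz²) · [1 + (r/z)²]^(−5/2)
r/z = 4.9/3.4 = 1.4412; [1+(r/z)²]^(−5/2) = 0.060212.
Δσ_z = 3×1110/(2π×3.4²) × 0.060212 = 45.847 × 0.060212 = 2.761 kPa

Δσ_z ≈ 2.76 kPa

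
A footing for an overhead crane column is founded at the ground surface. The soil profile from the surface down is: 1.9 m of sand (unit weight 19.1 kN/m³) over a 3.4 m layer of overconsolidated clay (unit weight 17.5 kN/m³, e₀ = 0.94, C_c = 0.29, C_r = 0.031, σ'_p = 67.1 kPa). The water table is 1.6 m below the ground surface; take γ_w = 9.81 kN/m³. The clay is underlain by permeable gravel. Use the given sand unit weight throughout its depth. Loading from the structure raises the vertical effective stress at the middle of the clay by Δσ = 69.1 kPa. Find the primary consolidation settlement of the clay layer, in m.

S_c ≈ 0.129 m

Mid-depth of clay below the ground surface: z = 1.9 + 3.4/2 = 3.6 m.
Total vertical stress at mid-clay: σ_v = 19.1×1.9 + 17.5×1.7 = 66.04 kPa.
Pore pressure: u = 9.81×(3.6 − 1.6) = 19.62 kPa.
Initial effective stress: σ'_0 = σ_v − u = 66.04 − 19.62 = 46.42 kPa.
Final effective stress: σ'_f = 46.42 + 69.1 = 115.52 kPa.
σ'_f = 115.52 > σ'_p = 67.1 kPa, so the stress path crosses the preconsolidation pressure — recompression up to σ'_p, then virgin compression beyond:
S_c = H/(1+e₀)·[C_r·log₁₀(σ'_p/σ'_0) + C_c·log₁₀(σ'_f/σ'_p)]
    = 3.4/1.94 × [0.031×log₁₀(67.1/46.42) + 0.29×log₁₀(115.52/67.1)]
    = 1.7526 × [0.0049605 + 0.068421] = 0.1286 m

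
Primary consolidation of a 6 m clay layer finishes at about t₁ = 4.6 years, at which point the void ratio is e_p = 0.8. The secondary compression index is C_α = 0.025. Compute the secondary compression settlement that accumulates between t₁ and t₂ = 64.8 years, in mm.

S_s ≈ 95.7 mm

Secondary compression: S_s = C_α·H/(1+e_p)·log₁₀(t₂/t₁)
S_s = 0.025×6/(1+0.8)×log₁₀(64.8/4.6)
    = 0.08333 × 1.149 = 0.09573 m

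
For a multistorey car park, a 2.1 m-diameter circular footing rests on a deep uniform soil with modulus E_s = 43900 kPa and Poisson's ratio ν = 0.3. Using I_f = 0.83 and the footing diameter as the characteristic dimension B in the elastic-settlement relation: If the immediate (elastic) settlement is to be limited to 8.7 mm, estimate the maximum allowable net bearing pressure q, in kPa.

S_e = q·B·(1−ν²)/E_s · I_f  ⇒  q = S_e·E_s / (B·(1−ν²)·I_f).
q = 0.0087 × 43900 / (2.1 × 0.91 × 0.83) = 240.8 kPa

q ≈ 241 kPa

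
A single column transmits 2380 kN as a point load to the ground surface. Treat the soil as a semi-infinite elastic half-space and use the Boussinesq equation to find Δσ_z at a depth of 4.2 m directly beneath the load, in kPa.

Boussinesq vertical stress below a point load on an elastic half-space:
Δσ_z = 3P/(2πz²) · [1 + (r/z)²]^(−5/2)
r/z = 0/4.2 = 0; [1+(r/z)²]^(−5/2) = 1.
Δσ_z = 3×2380/(2π×4.2²) × 1 = 64.42 × 1 = 64.42 kPa

Δσ_z ≈ 64.4 kPa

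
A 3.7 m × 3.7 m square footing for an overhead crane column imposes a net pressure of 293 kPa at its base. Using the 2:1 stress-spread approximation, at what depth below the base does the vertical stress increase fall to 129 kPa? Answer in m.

z ≈ 1.88 m

2:1 spreading — at depth z the loaded area has grown by z in each plan dimension:
qB²/(B+z)² = Δσ_z ⇒ z = B(√(q/Δσ_z) − 1) = 3.7×(√(293/129) − 1) = 1.876 m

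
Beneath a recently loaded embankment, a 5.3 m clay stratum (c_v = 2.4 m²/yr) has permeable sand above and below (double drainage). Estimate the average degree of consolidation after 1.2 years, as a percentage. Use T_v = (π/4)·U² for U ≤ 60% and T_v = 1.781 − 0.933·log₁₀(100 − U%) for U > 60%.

U ≈ 70.5 %

Drainage path length: H_d = H/2 = 2.65 m (double drainage).
T_v = c_v·t/H_d² = 2.4×1.2/2.65² = 0.41011.
T_v = 0.41011 corresponds to the U > 60% branch:
U = 1 − 10^((1.781 − T_v)/0.933)/100 = 0.7053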